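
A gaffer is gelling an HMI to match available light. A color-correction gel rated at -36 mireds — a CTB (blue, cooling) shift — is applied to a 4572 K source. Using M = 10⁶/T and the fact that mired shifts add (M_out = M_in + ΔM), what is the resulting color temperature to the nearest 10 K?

5470 K

M_in = 10⁶/4572 = 218.72 mireds.
M_out = 218.72 + (-36) = 182.72 mireds.
T_out = 10⁶/182.72 = 5472.8 K → 5470 K.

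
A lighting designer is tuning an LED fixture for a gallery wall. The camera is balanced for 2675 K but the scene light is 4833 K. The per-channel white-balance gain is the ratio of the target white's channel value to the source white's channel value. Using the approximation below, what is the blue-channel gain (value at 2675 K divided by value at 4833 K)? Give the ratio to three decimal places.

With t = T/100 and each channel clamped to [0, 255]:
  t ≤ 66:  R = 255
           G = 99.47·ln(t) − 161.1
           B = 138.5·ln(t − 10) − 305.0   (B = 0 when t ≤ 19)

At 4833 K (t = 48.33):
  B = 138.5·ln(48.33 − 10) − 305.0 = 138.5·ln 38.33 − 305.0 = 138.5·3.6462 − 305.0 = 200.003.
At 2675 K (t = 26.75):
  B = 138.5·ln(26.75 − 10) − 305.0 = 138.5·ln 16.75 − 305.0 = 138.5·2.8184 − 305.0 = 85.348.
Gain = 85.348 / 200.003 = 0.4267 → 0.427.

0.427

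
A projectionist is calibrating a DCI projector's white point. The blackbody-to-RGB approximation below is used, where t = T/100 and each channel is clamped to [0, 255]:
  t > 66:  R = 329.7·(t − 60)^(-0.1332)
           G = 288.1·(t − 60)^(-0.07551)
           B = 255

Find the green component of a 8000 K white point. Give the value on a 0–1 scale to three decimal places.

0.901

t = 8000/100 = 80; the t > 66 branch applies.
G = 288.1·(80 − 60)^(-0.07551) = 288.1·20^(-0.07551) = 288.1·0.79755 = 229.775.
On a 0–1 scale: 229.775/255 = 0.9011 → 0.901.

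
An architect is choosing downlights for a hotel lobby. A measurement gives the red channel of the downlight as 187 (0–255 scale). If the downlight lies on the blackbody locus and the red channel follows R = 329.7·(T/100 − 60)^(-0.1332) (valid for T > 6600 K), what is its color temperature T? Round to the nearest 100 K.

13100 K

(t − 60)^(-0.1332) = 187/329.7 = 0.56718.
t − 60 = 0.56718^(1/-0.1332) = 0.56718^(-7.508) = 70.620, so t = 130.620.
T = 100·t = 13062 K → 13100 K to the nearest 100 K.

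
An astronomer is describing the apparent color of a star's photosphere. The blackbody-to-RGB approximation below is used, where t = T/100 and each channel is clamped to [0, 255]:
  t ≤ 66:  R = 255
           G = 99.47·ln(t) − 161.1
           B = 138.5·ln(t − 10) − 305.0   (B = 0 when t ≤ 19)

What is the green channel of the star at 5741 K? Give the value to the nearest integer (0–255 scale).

242

t = 5741/100 = 57.41; the t ≤ 66 branch applies.
G = 99.47·ln 57.41 − 161.1 = 99.47·4.0502 − 161.1 = 241.775.
Rounded: 242.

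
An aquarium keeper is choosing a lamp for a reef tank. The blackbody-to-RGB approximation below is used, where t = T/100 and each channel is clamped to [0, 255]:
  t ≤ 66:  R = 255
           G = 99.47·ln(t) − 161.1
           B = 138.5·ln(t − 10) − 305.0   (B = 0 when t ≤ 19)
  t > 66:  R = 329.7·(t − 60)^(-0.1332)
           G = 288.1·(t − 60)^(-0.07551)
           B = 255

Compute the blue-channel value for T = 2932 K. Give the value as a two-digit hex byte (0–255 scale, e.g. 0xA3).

t = 2932/100 = 29.32; the t ≤ 66 branch applies.
B = 138.5·ln(29.32 − 10) − 305.0 = 138.5·ln 19.32 − 305.0 = 138.5·2.9611 − 305.0 = 105.118.
Rounded: 105; in hex, 0x69.

0x69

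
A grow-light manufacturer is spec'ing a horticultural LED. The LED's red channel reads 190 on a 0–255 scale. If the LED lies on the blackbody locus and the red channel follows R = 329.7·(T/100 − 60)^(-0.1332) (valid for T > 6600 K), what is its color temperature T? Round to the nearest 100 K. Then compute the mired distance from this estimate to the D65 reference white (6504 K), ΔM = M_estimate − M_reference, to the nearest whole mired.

(t − 60)^(-0.1332) = 190/329.7 = 0.57628.
t − 60 = 0.57628^(1/-0.1332) = 0.57628^(-7.508) = 62.667, so t = 122.667.
T = 100·t = 12267 K → 12300 K to the nearest 100 K.
M_estimate = 10⁶/12300 = 81.30; M_reference = 10⁶/6504 = 153.75.
ΔM = 81.30 − 153.75 = -72.45 → -72 mireds.

-72 mireds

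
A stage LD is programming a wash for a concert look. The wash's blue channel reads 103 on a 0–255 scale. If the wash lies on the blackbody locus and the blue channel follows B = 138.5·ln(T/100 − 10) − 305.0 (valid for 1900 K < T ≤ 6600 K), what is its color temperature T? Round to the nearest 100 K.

2900 K

ln(t − 10) = (103 + 305.0) / 138.5 = 2.9458.
t − 10 = e^2.9458 = 19.027, so t = 29.027.
T = 100·t = 2903 K → 2900 K to the nearest 100 K.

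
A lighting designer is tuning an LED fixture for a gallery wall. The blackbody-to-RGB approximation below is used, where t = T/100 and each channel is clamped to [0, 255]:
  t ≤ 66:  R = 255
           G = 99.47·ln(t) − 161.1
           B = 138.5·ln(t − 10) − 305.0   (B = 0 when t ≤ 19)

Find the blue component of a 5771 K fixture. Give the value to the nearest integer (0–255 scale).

230

t = 5771/100 = 57.71; the t ≤ 66 branch applies.
B = 138.5·ln(57.71 − 10) − 305.0 = 138.5·ln 47.71 − 305.0 = 138.5·3.8651 − 305.0 = 230.322.
Rounded: 230.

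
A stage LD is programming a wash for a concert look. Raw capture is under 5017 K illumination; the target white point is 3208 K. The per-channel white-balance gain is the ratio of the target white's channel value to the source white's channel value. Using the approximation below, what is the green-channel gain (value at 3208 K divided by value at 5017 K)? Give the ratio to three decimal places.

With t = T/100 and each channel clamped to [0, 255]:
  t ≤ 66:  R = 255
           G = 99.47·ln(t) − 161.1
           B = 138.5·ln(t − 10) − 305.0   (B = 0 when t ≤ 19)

0.805

At 5017 K (t = 50.17):
  G = 99.47·ln 50.17 − 161.1 = 99.47·3.9154 − 161.1 = 228.367.
At 3208 K (t = 32.08):
  G = 99.47·ln 32.08 − 161.1 = 99.47·3.4682 − 161.1 = 183.885.
Gain = 183.885 / 228.367 = 0.8052 → 0.805.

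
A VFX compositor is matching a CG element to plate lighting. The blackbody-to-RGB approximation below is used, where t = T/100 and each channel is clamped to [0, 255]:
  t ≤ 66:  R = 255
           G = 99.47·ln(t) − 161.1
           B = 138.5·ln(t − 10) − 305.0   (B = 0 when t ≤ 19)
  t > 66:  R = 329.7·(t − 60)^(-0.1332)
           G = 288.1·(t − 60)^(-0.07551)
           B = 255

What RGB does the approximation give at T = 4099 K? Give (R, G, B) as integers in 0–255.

(255, 208, 171)

t = 4099/100 = 40.99; the t ≤ 66 branch applies.
R = 255 by definition for t ≤ 66.
G = 99.47·ln 40.99 − 161.1 = 99.47·3.7133 − 161.1 = 208.265.
B = 138.5·ln(40.99 − 10) − 305.0 = 138.5·ln 30.99 − 305.0 = 138.5·3.4337 − 305.0 = 170.563.
Rounded: (255, 208, 171).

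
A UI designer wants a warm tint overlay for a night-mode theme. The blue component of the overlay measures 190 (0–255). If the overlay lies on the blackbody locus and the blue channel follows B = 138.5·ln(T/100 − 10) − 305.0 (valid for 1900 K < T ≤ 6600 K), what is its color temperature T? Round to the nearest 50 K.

4550 K

ln(t − 10) = (190 + 305.0) / 138.5 = 3.5740.
t − 10 = e^3.5740 = 35.659, so t = 45.659.
T = 100·t = 4566 K → 4550 K to the nearest 50 K.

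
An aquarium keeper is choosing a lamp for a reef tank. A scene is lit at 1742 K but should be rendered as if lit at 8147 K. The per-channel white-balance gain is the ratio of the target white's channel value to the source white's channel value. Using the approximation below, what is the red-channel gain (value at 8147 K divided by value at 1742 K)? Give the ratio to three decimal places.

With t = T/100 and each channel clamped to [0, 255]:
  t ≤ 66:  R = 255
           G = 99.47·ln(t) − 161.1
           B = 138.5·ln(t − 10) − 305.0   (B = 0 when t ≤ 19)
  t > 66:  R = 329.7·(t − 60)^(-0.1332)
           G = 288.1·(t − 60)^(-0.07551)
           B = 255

0.859

At 1742 K (t = 17.42):
  R = 255 by definition for t ≤ 66.
At 8147 K (t = 81.47):
  R = 329.7·(81.47 − 60)^(-0.1332) = 329.7·21.47^(-0.1332) = 329.7·0.66466 = 219.139.
Gain = 219.139 / 255.000 = 0.8594 → 0.859.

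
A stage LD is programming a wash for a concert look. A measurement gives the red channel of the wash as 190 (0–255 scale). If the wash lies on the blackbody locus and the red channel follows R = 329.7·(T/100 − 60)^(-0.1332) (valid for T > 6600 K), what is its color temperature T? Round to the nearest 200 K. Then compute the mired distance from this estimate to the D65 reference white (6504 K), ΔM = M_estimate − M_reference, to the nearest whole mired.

-72 mireds

(t − 60)^(-0.1332) = 190/329.7 = 0.57628.
t − 60 = 0.57628^(1/-0.1332) = 0.57628^(-7.508) = 62.667, so t = 122.667.
T = 100·t = 12267 K → 12200 K to the nearest 200 K.
M_estimate = 10⁶/12200 = 81.97; M_reference = 10⁶/6504 = 153.75.
ΔM = 81.97 − 153.75 = -71.78 → -72 mireds.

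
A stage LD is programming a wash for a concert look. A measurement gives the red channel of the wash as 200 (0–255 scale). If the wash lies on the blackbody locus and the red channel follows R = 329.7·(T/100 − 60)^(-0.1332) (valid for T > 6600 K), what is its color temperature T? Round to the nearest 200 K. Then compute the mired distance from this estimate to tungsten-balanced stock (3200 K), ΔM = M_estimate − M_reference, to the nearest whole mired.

(t − 60)^(-0.1332) = 200/329.7 = 0.60661.
t − 60 = 0.60661^(1/-0.1332) = 0.60661^(-7.508) = 42.638, so t = 102.638.
T = 100·t = 10264 K → 10200 K to the nearest 200 K.
M_estimate = 10⁶/10200 = 98.04; M_reference = 10⁶/3200 = 312.50.
ΔM = 98.04 − 312.50 = -214.46 → -214 mireds.

-214 mireds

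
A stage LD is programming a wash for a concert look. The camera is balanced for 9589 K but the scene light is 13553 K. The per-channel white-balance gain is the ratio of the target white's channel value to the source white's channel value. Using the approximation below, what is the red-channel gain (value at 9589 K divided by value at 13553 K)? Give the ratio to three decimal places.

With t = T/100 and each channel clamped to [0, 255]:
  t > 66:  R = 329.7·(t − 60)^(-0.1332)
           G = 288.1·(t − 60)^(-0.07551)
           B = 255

At 13553 K (t = 135.53):
  R = 329.7·(135.53 − 60)^(-0.1332) = 329.7·75.53^(-0.1332) = 329.7·0.56213 = 185.333.
At 9589 K (t = 95.89):
  R = 329.7·(95.89 − 60)^(-0.1332) = 329.7·35.89^(-0.1332) = 329.7·0.62069 = 204.643.
Gain = 204.643 / 185.333 = 1.1042 → 1.104.

1.104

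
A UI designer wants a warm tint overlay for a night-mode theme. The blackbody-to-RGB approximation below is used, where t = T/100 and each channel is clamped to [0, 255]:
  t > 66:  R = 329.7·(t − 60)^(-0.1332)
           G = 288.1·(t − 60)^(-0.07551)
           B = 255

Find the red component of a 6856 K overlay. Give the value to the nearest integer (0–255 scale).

248

t = 6856/100 = 68.56; the t > 66 branch applies.
R = 329.7·(68.56 − 60)^(-0.1332) = 329.7·8.56^(-0.1332) = 329.7·0.75127 = 247.693.
Rounded: 248.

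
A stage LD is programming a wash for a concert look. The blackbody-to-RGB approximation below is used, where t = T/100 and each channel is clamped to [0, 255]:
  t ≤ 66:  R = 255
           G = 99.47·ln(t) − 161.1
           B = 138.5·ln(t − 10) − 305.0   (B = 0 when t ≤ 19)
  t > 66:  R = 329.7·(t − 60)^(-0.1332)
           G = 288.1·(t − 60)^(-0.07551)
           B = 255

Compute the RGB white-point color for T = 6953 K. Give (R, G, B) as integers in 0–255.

t = 6953/100 = 69.53; the t > 66 branch applies.
R = 329.7·(69.53 − 60)^(-0.1332) = 329.7·9.53^(-0.1332) = 329.7·0.74060 = 244.176.
G = 288.1·(69.53 − 60)^(-0.07551) = 288.1·9.53^(-0.07551) = 288.1·0.84347 = 243.003.
B = 255 by definition for t > 66.
Rounded: (244, 243, 255).

(244, 243, 255)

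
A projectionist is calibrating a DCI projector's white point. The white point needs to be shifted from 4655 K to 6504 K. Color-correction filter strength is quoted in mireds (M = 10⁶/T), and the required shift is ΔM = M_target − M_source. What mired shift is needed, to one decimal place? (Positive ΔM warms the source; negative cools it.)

M_source = 10⁶/4655 = 214.823; M_target = 10⁶/6504 = 153.752.
ΔM = 153.752 − 214.823 = -61.071 → -61.1 mireds, a cooling shift.

-61.1 mireds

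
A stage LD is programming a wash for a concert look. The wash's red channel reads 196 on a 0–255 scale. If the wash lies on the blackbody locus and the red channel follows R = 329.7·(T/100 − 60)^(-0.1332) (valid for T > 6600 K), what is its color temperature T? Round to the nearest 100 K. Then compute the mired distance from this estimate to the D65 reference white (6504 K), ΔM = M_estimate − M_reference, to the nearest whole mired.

-63 mireds

(t − 60)^(-0.1332) = 196/329.7 = 0.59448.
t − 60 = 0.59448^(1/-0.1332) = 0.59448^(-7.508) = 49.621, so t = 109.621.
T = 100·t = 10962 K → 11000 K to the nearest 100 K.
M_estimate = 10⁶/11000 = 90.91; M_reference = 10⁶/6504 = 153.75.
ΔM = 90.91 − 153.75 = -62.84 → -63 mireds.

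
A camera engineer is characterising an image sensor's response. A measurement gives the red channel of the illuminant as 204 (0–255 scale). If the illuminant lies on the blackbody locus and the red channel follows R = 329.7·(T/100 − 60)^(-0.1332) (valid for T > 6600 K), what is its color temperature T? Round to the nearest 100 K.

(t − 60)^(-0.1332) = 204/329.7 = 0.61874.
t − 60 = 0.61874^(1/-0.1332) = 0.61874^(-7.508) = 36.748, so t = 96.748.
T = 100·t = 9675 K → 9700 K to the nearest 100 K.

9700 K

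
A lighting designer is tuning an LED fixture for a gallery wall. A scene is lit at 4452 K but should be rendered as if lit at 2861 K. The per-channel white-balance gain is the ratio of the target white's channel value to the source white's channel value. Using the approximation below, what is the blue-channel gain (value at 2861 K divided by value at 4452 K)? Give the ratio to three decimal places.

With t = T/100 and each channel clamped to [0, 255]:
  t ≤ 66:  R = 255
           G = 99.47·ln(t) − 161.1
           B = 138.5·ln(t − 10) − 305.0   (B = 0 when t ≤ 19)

At 4452 K (t = 44.52):
  B = 138.5·ln(44.52 − 10) − 305.0 = 138.5·ln 34.52 − 305.0 = 138.5·3.5415 − 305.0 = 185.503.
At 2861 K (t = 28.61):
  B = 138.5·ln(28.61 − 10) − 305.0 = 138.5·ln 18.61 − 305.0 = 138.5·2.9237 − 305.0 = 99.932.
Gain = 99.932 / 185.503 = 0.5387 → 0.539.

0.539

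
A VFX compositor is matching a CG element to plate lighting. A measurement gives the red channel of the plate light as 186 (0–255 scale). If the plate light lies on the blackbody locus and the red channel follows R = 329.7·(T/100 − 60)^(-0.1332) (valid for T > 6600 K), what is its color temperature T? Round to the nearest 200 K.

13400 K

(t − 60)^(-0.1332) = 186/329.7 = 0.56415.
t − 60 = 0.56415^(1/-0.1332) = 0.56415^(-7.508) = 73.521, so t = 133.521.
T = 100·t = 13352 K → 13400 K to the nearest 200 K.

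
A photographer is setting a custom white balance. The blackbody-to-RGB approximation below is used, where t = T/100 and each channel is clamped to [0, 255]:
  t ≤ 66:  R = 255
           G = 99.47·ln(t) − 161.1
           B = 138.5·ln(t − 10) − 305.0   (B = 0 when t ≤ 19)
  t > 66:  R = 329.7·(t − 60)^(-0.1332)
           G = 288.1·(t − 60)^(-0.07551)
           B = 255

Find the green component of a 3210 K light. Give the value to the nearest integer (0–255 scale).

184

t = 3210/100 = 32.1; the t ≤ 66 branch applies.
G = 99.47·ln 32.1 − 161.1 = 99.47·3.4689 − 161.1 = 183.947.
Rounded: 184.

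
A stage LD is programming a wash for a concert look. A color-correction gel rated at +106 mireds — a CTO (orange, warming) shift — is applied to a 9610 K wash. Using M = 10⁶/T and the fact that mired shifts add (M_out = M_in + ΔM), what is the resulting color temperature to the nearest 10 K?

M_in = 10⁶/9610 = 104.06 mireds.
M_out = 104.06 + (+106) = 210.06 mireds.
T_out = 10⁶/210.06 = 4760.6 K → 4760 K.

4760 K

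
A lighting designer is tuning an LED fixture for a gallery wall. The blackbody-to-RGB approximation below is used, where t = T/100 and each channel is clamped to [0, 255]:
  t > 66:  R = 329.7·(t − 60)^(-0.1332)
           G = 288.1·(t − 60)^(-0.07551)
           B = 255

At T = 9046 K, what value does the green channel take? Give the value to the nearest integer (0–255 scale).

223

t = 9046/100 = 90.46; the t > 66 branch applies.
G = 288.1·(90.46 − 60)^(-0.07551) = 288.1·30.46^(-0.07551) = 288.1·0.77262 = 222.591.
Rounded: 223.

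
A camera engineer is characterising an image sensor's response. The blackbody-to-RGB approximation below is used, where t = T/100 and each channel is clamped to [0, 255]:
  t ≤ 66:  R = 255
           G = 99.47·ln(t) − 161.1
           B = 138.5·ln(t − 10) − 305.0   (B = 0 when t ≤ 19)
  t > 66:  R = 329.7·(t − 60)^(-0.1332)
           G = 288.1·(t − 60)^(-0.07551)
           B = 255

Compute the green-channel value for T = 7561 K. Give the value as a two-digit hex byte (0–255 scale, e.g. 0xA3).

0xEA

t = 7561/100 = 75.61; the t > 66 branch applies.
G = 288.1·(75.61 − 60)^(-0.07551) = 288.1·15.61^(-0.07551) = 288.1·0.81262 = 234.115.
Rounded: 234; in hex, 0xEA.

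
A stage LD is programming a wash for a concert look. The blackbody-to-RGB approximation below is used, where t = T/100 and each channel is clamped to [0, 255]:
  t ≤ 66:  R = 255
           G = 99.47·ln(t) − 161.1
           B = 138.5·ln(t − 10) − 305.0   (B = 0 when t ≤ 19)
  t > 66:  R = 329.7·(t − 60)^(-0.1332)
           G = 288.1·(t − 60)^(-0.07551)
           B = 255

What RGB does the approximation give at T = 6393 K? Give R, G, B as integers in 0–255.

t = 6393/100 = 63.93; the t ≤ 66 branch applies.
R = 255 by definition for t ≤ 66.
G = 99.47·ln 63.93 − 161.1 = 99.47·4.1578 − 161.1 = 252.475.
B = 138.5·ln(63.93 − 10) − 305.0 = 138.5·ln 53.93 − 305.0 = 138.5·3.9877 − 305.0 = 247.295.
Rounded: (255, 252, 247).

R=255, G=252, B=247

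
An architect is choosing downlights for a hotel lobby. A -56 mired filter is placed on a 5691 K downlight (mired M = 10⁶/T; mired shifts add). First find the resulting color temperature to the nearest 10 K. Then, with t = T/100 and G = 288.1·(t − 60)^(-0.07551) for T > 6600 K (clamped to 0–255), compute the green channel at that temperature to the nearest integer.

227

M_in = 10⁶/5691 = 175.72; M_out = 175.72 + (-56) = 119.72.
T_out = 10⁶/119.72 = 8353.1 K → 8350 K; t = 83.5.
G = 288.1·(83.5 − 60)^(-0.07551) = 288.1·23.5^(-0.07551) = 288.1·0.78790 = 226.994.
Rounded: 227.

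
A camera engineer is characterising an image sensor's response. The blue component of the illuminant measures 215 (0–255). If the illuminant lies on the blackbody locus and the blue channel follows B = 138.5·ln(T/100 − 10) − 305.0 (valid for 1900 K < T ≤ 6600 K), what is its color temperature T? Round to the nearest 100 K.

ln(t − 10) = (215 + 305.0) / 138.5 = 3.7545.
t − 10 = e^3.7545 = 42.713, so t = 52.713.
T = 100·t = 5271 K → 5300 K to the nearest 100 K.

5300 K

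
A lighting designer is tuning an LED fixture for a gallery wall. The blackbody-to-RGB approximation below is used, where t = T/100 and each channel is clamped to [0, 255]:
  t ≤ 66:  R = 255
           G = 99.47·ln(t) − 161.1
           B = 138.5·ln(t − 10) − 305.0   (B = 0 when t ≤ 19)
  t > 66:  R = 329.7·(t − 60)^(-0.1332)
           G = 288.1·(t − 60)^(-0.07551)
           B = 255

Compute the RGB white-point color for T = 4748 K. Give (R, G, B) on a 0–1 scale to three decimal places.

(1.000, 0.874, 0.772)

t = 4748/100 = 47.48; the t ≤ 66 branch applies.
R = 255 by definition for t ≤ 66.
G = 99.47·ln 47.48 − 161.1 = 99.47·3.8603 − 161.1 = 222.885.
B = 138.5·ln(47.48 − 10) − 305.0 = 138.5·ln 37.48 − 305.0 = 138.5·3.6238 − 305.0 = 196.897.
Dividing each by 255: (1.0000, 0.8741, 0.7721) → (1.000, 0.874, 0.772).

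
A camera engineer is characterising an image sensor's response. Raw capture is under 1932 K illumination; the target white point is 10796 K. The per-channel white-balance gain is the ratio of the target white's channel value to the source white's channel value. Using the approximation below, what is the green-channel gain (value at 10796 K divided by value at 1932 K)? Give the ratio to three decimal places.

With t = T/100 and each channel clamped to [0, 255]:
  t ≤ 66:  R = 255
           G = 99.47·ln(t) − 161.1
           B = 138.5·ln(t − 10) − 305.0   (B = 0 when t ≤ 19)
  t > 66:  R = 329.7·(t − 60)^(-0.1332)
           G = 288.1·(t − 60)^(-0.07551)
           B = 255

1.612

At 1932 K (t = 19.32):
  G = 99.47·ln 19.32 − 161.1 = 99.47·2.9611 − 161.1 = 133.445.
At 10796 K (t = 107.96):
  G = 288.1·(107.96 − 60)^(-0.07551) = 288.1·47.96^(-0.07551) = 288.1·0.74658 = 215.090.
Gain = 215.090 / 133.445 = 1.6118 → 1.612.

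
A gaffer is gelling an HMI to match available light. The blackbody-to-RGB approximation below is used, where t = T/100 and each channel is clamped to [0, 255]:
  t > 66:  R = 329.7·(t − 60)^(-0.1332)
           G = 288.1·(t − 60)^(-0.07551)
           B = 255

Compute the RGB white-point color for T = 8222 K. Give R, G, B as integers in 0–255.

t = 8222/100 = 82.22; the t > 66 branch applies.
R = 329.7·(82.22 − 60)^(-0.1332) = 329.7·22.22^(-0.1332) = 329.7·0.66163 = 218.139.
G = 288.1·(82.22 − 60)^(-0.07551) = 288.1·22.22^(-0.07551) = 288.1·0.79124 = 227.956.
B = 255 by definition for t > 66.
Rounded: (218, 228, 255).

R=218, G=228, B=255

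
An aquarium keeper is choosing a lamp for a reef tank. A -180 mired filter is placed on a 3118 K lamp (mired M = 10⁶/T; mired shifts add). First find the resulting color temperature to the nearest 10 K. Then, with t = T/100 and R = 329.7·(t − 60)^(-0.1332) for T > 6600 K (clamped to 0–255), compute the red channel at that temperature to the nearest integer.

239

M_in = 10⁶/3118 = 320.72; M_out = 320.72 + (-180) = 140.72.
T_out = 10⁶/140.72 = 7106.4 K → 7110 K; t = 71.1.
R = 329.7·(71.1 − 60)^(-0.1332) = 329.7·11.1^(-0.1332) = 329.7·0.72571 = 239.267.
Rounded: 239.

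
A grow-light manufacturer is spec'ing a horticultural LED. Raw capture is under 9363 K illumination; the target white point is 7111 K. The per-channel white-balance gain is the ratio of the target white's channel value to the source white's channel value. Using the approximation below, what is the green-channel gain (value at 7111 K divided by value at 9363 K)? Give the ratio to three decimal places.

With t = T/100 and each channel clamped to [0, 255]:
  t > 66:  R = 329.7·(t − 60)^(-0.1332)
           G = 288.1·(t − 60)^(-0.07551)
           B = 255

At 9363 K (t = 93.63):
  G = 288.1·(93.63 − 60)^(-0.07551) = 288.1·33.63^(-0.07551) = 288.1·0.76686 = 220.933.
At 7111 K (t = 71.11):
  G = 288.1·(71.11 − 60)^(-0.07551) = 288.1·11.11^(-0.07551) = 288.1·0.83375 = 240.205.
Gain = 240.205 / 220.933 = 1.0872 → 1.087.

1.087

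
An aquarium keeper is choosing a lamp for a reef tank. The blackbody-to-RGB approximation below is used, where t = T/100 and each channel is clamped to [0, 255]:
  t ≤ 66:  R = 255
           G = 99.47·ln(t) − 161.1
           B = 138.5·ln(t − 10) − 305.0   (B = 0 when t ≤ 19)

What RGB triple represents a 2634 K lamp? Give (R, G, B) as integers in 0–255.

t = 2634/100 = 26.34; the t ≤ 66 branch applies.
R = 255 by definition for t ≤ 66.
G = 99.47·ln 26.34 − 161.1 = 99.47·3.2711 − 161.1 = 164.275.
B = 138.5·ln(26.34 − 10) − 305.0 = 138.5·ln 16.34 − 305.0 = 138.5·2.7936 − 305.0 = 81.916.
Rounded: (255, 164, 82).

(255, 164, 82)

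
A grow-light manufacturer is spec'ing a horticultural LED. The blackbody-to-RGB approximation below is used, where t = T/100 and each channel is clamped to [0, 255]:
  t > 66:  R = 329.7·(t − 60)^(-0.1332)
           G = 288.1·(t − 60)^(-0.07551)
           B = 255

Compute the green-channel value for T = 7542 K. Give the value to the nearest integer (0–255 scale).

234

t = 7542/100 = 75.42; the t > 66 branch applies.
G = 288.1·(75.42 − 60)^(-0.07551) = 288.1·15.42^(-0.07551) = 288.1·0.81337 = 234.332.
Rounded: 234.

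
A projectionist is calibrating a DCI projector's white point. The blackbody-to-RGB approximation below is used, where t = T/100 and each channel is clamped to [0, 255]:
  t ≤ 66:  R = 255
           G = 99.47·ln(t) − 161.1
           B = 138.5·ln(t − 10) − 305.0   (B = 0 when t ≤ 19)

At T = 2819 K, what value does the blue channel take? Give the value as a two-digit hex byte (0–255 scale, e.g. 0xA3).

0x61

t = 2819/100 = 28.19; the t ≤ 66 branch applies.
B = 138.5·ln(28.19 − 10) − 305.0 = 138.5·ln 18.19 − 305.0 = 138.5·2.9009 − 305.0 = 96.771.
Rounded: 97; in hex, 0x61.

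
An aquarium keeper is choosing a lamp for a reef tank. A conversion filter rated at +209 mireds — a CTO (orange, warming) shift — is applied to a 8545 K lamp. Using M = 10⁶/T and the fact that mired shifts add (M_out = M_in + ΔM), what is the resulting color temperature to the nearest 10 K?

3070 K

M_in = 10⁶/8545 = 117.03 mireds.
M_out = 117.03 + (+209) = 326.03 mireds.
T_out = 10⁶/326.03 = 3067.2 K → 3070 K.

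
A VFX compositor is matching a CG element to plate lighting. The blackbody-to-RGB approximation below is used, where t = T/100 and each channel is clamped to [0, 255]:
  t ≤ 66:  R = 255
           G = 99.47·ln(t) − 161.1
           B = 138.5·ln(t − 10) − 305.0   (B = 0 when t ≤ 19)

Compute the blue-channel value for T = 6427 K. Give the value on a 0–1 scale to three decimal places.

t = 6427/100 = 64.27; the t ≤ 66 branch applies.
B = 138.5·ln(64.27 − 10) − 305.0 = 138.5·ln 54.27 − 305.0 = 138.5·3.9940 − 305.0 = 248.165.
On a 0–1 scale: 248.165/255 = 0.9732 → 0.973.

0.973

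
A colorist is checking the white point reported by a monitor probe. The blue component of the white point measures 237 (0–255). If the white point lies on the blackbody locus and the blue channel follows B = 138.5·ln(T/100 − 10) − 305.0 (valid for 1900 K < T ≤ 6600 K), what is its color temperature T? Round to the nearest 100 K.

ln(t − 10) = (237 + 305.0) / 138.5 = 3.9134.
t − 10 = e^3.9134 = 50.067, so t = 60.067.
T = 100·t = 6007 K → 6000 K to the nearest 100 K.

6000 K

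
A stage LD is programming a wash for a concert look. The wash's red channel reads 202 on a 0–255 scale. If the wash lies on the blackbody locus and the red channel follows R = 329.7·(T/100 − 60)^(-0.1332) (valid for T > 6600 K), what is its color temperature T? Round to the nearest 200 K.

10000 K

(t − 60)^(-0.1332) = 202/329.7 = 0.61268.
t − 60 = 0.61268^(1/-0.1332) = 0.61268^(-7.508) = 39.569, so t = 99.569.
T = 100·t = 9957 K → 10000 K to the nearest 200 K.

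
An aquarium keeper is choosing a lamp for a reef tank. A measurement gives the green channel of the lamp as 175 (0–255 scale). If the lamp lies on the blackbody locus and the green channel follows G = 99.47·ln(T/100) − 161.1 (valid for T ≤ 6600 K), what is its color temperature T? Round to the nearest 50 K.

2950 K

ln t = (175 + 161.1) / 99.47 = 3.3789.
t = e^3.3789 = 29.339.
T = 100·t = 2934 K → 2950 K to the nearest 50 K.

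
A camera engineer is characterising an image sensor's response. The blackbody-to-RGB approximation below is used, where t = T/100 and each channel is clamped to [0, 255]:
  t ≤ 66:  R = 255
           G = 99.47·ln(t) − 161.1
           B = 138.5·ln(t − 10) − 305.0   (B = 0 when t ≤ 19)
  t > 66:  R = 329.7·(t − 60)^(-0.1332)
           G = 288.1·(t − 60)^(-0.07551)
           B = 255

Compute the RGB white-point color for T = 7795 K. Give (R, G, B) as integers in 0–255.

(224, 232, 255)

t = 7795/100 = 77.95; the t > 66 branch applies.
R = 329.7·(77.95 − 60)^(-0.1332) = 329.7·17.95^(-0.1332) = 329.7·0.68070 = 224.428.
G = 288.1·(77.95 − 60)^(-0.07551) = 288.1·17.95^(-0.07551) = 288.1·0.80409 = 231.659.
B = 255 by definition for t > 66.
Rounded: (224, 232, 255).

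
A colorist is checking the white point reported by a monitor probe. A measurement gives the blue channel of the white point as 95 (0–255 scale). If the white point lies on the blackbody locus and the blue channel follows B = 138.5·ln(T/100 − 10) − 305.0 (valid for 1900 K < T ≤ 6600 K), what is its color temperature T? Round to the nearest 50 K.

2800 K

ln(t − 10) = (95 + 305.0) / 138.5 = 2.8881.
t − 10 = e^2.8881 = 17.959, so t = 27.959.
T = 100·t = 2796 K → 2800 K to the nearest 50 K.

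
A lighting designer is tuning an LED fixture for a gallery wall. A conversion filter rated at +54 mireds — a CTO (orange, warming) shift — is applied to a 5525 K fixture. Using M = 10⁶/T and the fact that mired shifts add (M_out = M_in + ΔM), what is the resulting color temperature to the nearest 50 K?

M_in = 10⁶/5525 = 181.00 mireds.
M_out = 181.00 + (+54) = 235.00 mireds.
T_out = 10⁶/235.00 = 4255.4 K → 4250 K.

4250 K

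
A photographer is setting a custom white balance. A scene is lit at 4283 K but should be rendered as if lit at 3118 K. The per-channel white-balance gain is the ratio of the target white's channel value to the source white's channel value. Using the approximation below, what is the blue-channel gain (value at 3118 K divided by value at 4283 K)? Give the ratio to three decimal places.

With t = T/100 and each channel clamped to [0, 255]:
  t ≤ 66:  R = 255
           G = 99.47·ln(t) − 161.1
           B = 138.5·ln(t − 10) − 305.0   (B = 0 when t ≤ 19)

0.660

At 4283 K (t = 42.83):
  B = 138.5·ln(42.83 − 10) − 305.0 = 138.5·ln 32.83 − 305.0 = 138.5·3.4913 − 305.0 = 178.551.
At 3118 K (t = 31.18):
  B = 138.5·ln(31.18 − 10) − 305.0 = 138.5·ln 21.18 − 305.0 = 138.5·3.0531 − 305.0 = 117.848.
Gain = 117.848 / 178.551 = 0.6600 → 0.660.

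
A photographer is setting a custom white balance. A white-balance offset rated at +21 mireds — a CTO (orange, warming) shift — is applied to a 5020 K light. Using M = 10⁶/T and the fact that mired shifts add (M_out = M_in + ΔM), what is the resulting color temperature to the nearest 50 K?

M_in = 10⁶/5020 = 199.20 mireds.
M_out = 199.20 + (+21) = 220.20 mireds.
T_out = 10⁶/220.20 = 4541.3 K → 4550 K.

4550 K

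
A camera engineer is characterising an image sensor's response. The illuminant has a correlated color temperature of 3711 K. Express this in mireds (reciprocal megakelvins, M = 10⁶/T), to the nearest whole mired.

M = 10⁶ / 3711 = 269.469 → 269 mireds.

269 mireds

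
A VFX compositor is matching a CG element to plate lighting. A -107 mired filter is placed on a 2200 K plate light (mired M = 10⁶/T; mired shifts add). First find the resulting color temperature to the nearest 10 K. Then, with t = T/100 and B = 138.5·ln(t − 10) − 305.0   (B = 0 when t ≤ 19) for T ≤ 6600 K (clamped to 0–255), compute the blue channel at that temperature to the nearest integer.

101

M_in = 10⁶/2200 = 454.55; M_out = 454.55 + (-107) = 347.55.
T_out = 10⁶/347.55 = 2877.3 K → 2880 K; t = 28.8.
B = 138.5·ln(28.8 − 10) − 305.0 = 138.5·ln 18.8 − 305.0 = 138.5·2.9339 − 305.0 = 101.339.
Rounded: 101.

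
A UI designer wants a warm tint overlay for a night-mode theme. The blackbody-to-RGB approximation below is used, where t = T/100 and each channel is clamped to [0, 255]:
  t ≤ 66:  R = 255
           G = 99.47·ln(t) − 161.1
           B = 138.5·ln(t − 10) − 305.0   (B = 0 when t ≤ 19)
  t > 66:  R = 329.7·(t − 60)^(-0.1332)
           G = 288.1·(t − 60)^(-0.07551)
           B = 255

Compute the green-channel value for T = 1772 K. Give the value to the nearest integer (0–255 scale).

t = 1772/100 = 17.72; the t ≤ 66 branch applies.
G = 99.47·ln 17.72 − 161.1 = 99.47·2.8747 − 161.1 = 124.846.
Rounded: 125.

125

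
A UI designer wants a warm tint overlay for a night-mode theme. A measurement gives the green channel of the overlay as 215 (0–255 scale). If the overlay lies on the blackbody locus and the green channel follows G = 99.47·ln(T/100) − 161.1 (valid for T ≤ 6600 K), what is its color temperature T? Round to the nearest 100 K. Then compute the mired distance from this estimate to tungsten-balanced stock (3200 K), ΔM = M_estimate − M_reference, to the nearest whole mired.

ln t = (215 + 161.1) / 99.47 = 3.7810.
t = e^3.7810 = 43.862.
T = 100·t = 4386 K → 4400 K to the nearest 100 K.
M_estimate = 10⁶/4400 = 227.27; M_reference = 10⁶/3200 = 312.50.
ΔM = 227.27 − 312.50 = -85.23 → -85 mireds.

-85 mireds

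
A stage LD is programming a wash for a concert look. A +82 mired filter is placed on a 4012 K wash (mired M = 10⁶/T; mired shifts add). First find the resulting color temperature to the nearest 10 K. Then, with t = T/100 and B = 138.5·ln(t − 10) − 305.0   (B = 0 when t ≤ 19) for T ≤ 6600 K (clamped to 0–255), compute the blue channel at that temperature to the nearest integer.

M_in = 10⁶/4012 = 249.25; M_out = 249.25 + (+82) = 331.25.
T_out = 10⁶/331.25 = 3018.8 K → 3020 K; t = 30.2.
B = 138.5·ln(30.2 − 10) − 305.0 = 138.5·ln 20.2 − 305.0 = 138.5·3.0057 − 305.0 = 111.287.
Rounded: 111.

111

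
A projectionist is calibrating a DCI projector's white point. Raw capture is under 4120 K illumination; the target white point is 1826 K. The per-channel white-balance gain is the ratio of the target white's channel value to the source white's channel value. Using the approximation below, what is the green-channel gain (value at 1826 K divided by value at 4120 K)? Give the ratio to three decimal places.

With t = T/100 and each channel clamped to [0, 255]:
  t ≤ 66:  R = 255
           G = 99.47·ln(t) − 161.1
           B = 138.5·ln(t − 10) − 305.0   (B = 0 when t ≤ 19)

0.612

At 4120 K (t = 41.2):
  G = 99.47·ln 41.2 − 161.1 = 99.47·3.7184 − 161.1 = 208.773.
At 1826 K (t = 18.26):
  G = 99.47·ln 18.26 − 161.1 = 99.47·2.9047 − 161.1 = 127.832.
Gain = 127.832 / 208.773 = 0.6123 → 0.612.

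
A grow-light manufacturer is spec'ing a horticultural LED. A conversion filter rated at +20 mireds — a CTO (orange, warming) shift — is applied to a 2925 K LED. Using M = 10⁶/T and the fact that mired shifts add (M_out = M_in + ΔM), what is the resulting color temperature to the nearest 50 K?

2750 K

M_in = 10⁶/2925 = 341.88 mireds.
M_out = 341.88 + (+20) = 361.88 mireds.
T_out = 10⁶/361.88 = 2763.3 K → 2750 K.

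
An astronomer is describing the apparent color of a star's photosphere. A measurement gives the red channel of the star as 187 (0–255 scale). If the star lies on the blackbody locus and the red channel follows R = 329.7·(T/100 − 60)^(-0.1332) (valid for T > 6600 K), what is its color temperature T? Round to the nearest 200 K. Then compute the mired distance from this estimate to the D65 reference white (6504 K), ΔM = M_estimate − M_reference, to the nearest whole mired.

(t − 60)^(-0.1332) = 187/329.7 = 0.56718.
t − 60 = 0.56718^(1/-0.1332) = 0.56718^(-7.508) = 70.620, so t = 130.620.
T = 100·t = 13062 K → 13000 K to the nearest 200 K.
M_estimate = 10⁶/13000 = 76.92; M_reference = 10⁶/6504 = 153.75.
ΔM = 76.92 − 153.75 = -76.83 → -77 mireds.

-77 mireds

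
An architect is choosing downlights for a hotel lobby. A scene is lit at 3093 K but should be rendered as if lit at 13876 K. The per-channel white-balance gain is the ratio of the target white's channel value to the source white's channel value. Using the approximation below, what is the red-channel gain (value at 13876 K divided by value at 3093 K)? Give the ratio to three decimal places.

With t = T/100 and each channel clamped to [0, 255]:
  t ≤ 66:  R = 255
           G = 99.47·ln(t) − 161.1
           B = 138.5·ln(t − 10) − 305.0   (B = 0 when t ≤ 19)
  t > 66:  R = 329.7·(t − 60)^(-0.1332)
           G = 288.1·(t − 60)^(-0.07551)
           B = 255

0.723

At 3093 K (t = 30.93):
  R = 255 by definition for t ≤ 66.
At 13876 K (t = 138.76):
  R = 329.7·(138.76 − 60)^(-0.1332) = 329.7·78.76^(-0.1332) = 329.7·0.55900 = 184.302.
Gain = 184.302 / 255.000 = 0.7228 → 0.723.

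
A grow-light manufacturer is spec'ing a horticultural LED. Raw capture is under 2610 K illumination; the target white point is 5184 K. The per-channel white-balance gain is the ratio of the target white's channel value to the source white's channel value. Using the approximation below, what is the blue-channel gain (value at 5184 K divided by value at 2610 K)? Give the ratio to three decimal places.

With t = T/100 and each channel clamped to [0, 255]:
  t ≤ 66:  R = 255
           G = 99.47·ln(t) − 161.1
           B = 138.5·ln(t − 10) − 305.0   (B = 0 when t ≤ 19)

At 2610 K (t = 26.1):
  B = 138.5·ln(26.1 − 10) − 305.0 = 138.5·ln 16.1 − 305.0 = 138.5·2.7788 − 305.0 = 79.866.
At 5184 K (t = 51.84):
  B = 138.5·ln(51.84 − 10) − 305.0 = 138.5·ln 41.84 − 305.0 = 138.5·3.7339 − 305.0 = 212.139.
Gain = 212.139 / 79.866 = 2.6562 → 2.656.

2.656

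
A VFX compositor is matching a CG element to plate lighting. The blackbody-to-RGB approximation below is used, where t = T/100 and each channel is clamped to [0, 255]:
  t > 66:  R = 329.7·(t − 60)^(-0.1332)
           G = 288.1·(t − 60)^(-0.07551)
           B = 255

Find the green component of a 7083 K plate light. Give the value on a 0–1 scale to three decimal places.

t = 7083/100 = 70.83; the t > 66 branch applies.
G = 288.1·(70.83 − 60)^(-0.07551) = 288.1·10.83^(-0.07551) = 288.1·0.83536 = 240.668.
On a 0–1 scale: 240.668/255 = 0.9438 → 0.944.

0.944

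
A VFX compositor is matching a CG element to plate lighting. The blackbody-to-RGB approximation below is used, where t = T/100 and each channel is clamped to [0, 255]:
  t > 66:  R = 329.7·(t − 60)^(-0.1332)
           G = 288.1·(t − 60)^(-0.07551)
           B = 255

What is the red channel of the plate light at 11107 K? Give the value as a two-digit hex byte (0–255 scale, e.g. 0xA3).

0xC3

t = 11107/100 = 111.07; the t > 66 branch applies.
R = 329.7·(111.07 − 60)^(-0.1332) = 329.7·51.07^(-0.1332) = 329.7·0.59221 = 195.250.
Rounded: 195; in hex, 0xC3.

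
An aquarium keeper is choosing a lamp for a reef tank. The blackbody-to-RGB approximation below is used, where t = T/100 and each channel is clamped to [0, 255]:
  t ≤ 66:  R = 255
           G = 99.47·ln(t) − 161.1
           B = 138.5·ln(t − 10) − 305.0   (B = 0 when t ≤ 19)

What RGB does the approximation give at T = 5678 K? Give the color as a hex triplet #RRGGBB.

t = 5678/100 = 56.78; the t ≤ 66 branch applies.
R = 255 by definition for t ≤ 66.
G = 99.47·ln 56.78 − 161.1 = 99.47·4.0392 − 161.1 = 240.678.
B = 138.5·ln(56.78 − 10) − 305.0 = 138.5·ln 46.78 − 305.0 = 138.5·3.8455 − 305.0 = 227.596.
Rounded: (255, 241, 228).
In hex: #FFF1E4.

#FFF1E4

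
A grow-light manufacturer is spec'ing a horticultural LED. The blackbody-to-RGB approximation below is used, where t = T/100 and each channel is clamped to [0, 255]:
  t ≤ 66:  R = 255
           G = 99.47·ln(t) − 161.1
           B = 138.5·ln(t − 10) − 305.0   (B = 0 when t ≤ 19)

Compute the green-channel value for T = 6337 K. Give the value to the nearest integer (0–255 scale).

t = 6337/100 = 63.37; the t ≤ 66 branch applies.
G = 99.47·ln 63.37 − 161.1 = 99.47·4.1490 − 161.1 = 251.600.
Rounded: 252.

252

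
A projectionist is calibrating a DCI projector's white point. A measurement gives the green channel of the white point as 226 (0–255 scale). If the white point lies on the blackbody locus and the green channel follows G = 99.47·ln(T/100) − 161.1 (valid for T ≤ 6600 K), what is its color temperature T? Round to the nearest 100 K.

4900 K

ln t = (226 + 161.1) / 99.47 = 3.8916.
t = e^3.8916 = 48.990.
T = 100·t = 4899 K → 4900 K to the nearest 100 K.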